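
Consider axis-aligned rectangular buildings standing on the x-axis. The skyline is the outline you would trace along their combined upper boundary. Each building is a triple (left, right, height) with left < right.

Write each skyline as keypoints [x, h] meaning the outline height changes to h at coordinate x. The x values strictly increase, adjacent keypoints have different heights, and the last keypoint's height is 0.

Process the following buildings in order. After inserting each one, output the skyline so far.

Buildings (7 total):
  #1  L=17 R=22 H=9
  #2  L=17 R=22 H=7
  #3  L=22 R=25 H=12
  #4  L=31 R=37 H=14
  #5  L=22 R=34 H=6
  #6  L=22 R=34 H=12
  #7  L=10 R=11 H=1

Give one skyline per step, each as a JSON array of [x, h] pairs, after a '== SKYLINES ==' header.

== SKYLINES ==
[[17,9],[22,0]]
[[17,9],[22,0]]
[[17,9],[22,12],[25,0]]
[[17,9],[22,12],[25,0],[31,14],[37,0]]
[[17,9],[22,12],[25,6],[31,14],[37,0]]
[[17,9],[22,12],[31,14],[37,0]]
[[10,1],[11,0],[17,9],[22,12],[31,14],[37,0]]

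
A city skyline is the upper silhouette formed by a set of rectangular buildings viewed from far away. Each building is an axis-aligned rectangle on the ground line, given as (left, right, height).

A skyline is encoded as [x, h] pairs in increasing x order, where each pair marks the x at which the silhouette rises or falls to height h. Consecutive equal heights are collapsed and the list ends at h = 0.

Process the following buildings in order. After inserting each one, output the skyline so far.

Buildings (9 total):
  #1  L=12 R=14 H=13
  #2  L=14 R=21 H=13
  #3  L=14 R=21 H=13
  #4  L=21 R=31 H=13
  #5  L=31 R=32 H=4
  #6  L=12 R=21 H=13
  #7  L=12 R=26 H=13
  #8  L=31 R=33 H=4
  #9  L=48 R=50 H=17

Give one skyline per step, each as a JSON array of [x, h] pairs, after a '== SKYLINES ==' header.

== SKYLINES ==
[[12,13],[14,0]]
[[12,13],[21,0]]
[[12,13],[21,0]]
[[12,13],[31,0]]
[[12,13],[31,4],[32,0]]
[[12,13],[31,4],[32,0]]
[[12,13],[31,4],[32,0]]
[[12,13],[31,4],[33,0]]
[[12,13],[31,4],[33,0],[48,17],[50,0]]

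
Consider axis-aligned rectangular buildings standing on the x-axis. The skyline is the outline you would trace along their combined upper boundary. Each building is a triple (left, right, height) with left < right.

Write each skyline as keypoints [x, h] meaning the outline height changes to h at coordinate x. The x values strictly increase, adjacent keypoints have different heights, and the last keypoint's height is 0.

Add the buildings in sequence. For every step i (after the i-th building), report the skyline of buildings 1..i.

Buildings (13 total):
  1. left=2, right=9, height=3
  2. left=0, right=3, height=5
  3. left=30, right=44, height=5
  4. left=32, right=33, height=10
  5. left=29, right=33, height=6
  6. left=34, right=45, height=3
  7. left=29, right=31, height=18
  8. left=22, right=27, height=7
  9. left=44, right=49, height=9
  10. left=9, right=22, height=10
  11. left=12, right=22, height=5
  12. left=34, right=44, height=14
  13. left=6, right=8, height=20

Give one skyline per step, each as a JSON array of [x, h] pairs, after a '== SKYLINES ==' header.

== SKYLINES ==
[[2,3],[9,0]]
[[0,5],[3,3],[9,0]]
[[0,5],[3,3],[9,0],[30,5],[44,0]]
[[0,5],[3,3],[9,0],[30,5],[32,10],[33,5],[44,0]]
[[0,5],[3,3],[9,0],[29,6],[32,10],[33,5],[44,0]]
[[0,5],[3,3],[9,0],[29,6],[32,10],[33,5],[44,3],[45,0]]
[[0,5],[3,3],[9,0],[29,18],[31,6],[32,10],[33,5],[44,3],[45,0]]
[[0,5],[3,3],[9,0],[22,7],[27,0],[29,18],[31,6],[32,10],[33,5],[44,3],[45,0]]
[[0,5],[3,3],[9,0],[22,7],[27,0],[29,18],[31,6],[32,10],[33,5],[44,9],[49,0]]
[[0,5],[3,3],[9,10],[22,7],[27,0],[29,18],[31,6],[32,10],[33,5],[44,9],[49,0]]
[[0,5],[3,3],[9,10],[22,7],[27,0],[29,18],[31,6],[32,10],[33,5],[44,9],[49,0]]
[[0,5],[3,3],[9,10],[22,7],[27,0],[29,18],[31,6],[32,10],[33,5],[34,14],[44,9],[49,0]]
[[0,5],[3,3],[6,20],[8,3],[9,10],[22,7],[27,0],[29,18],[31,6],[32,10],[33,5],[34,14],[44,9],[49,0]]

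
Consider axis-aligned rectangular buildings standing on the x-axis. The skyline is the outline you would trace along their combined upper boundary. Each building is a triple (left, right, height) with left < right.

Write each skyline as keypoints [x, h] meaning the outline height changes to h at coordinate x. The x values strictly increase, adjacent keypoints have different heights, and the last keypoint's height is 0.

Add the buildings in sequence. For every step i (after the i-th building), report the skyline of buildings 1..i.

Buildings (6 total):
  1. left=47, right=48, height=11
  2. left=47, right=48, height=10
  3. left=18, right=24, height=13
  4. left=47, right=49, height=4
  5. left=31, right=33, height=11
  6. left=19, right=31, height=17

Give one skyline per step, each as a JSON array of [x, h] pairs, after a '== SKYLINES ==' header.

== SKYLINES ==
[[47,11],[48,0]]
[[47,11],[48,0]]
[[18,13],[24,0],[47,11],[48,0]]
[[18,13],[24,0],[47,11],[48,4],[49,0]]
[[18,13],[24,0],[31,11],[33,0],[47,11],[48,4],[49,0]]
[[18,13],[19,17],[31,11],[33,0],[47,11],[48,4],[49,0]]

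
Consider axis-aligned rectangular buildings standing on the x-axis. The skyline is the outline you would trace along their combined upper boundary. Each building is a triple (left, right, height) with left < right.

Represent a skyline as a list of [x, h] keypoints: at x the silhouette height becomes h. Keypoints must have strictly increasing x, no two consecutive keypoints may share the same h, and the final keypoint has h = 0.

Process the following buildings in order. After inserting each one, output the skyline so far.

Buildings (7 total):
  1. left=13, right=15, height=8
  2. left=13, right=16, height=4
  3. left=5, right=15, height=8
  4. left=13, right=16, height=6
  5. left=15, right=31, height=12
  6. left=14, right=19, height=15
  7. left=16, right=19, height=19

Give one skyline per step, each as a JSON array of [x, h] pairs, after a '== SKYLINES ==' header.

== SKYLINES ==
[[13,8],[15,0]]
[[13,8],[15,4],[16,0]]
[[5,8],[15,4],[16,0]]
[[5,8],[15,6],[16,0]]
[[5,8],[15,12],[31,0]]
[[5,8],[14,15],[19,12],[31,0]]
[[5,8],[14,15],[16,19],[19,12],[31,0]]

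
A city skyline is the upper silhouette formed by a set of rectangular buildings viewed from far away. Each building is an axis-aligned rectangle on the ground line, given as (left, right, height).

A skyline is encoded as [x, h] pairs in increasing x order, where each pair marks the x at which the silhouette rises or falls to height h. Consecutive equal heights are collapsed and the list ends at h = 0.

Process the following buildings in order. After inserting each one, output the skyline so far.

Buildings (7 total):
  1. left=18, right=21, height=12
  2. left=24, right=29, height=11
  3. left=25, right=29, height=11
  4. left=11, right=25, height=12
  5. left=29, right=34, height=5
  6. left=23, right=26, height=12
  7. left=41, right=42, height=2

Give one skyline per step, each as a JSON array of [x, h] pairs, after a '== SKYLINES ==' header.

== SKYLINES ==
[[18,12],[21,0]]
[[18,12],[21,0],[24,11],[29,0]]
[[18,12],[21,0],[24,11],[29,0]]
[[11,12],[25,11],[29,0]]
[[11,12],[25,11],[29,5],[34,0]]
[[11,12],[26,11],[29,5],[34,0]]
[[11,12],[26,11],[29,5],[34,0],[41,2],[42,0]]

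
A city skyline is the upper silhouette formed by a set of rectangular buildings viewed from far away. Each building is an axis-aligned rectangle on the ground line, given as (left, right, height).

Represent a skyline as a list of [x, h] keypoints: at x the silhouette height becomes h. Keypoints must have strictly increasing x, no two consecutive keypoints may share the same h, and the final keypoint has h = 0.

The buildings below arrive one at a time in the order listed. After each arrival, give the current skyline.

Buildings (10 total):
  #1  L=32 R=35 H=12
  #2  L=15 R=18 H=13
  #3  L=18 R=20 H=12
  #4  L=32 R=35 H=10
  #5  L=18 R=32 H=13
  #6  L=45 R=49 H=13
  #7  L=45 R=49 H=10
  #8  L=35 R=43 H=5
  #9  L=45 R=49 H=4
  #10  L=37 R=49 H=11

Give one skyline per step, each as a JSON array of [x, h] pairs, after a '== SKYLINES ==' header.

== SKYLINES ==
[[32,12],[35,0]]
[[15,13],[18,0],[32,12],[35,0]]
[[15,13],[18,12],[20,0],[32,12],[35,0]]
[[15,13],[18,12],[20,0],[32,12],[35,0]]
[[15,13],[32,12],[35,0]]
[[15,13],[32,12],[35,0],[45,13],[49,0]]
[[15,13],[32,12],[35,0],[45,13],[49,0]]
[[15,13],[32,12],[35,5],[43,0],[45,13],[49,0]]
[[15,13],[32,12],[35,5],[43,0],[45,13],[49,0]]
[[15,13],[32,12],[35,5],[37,11],[45,13],[49,0]]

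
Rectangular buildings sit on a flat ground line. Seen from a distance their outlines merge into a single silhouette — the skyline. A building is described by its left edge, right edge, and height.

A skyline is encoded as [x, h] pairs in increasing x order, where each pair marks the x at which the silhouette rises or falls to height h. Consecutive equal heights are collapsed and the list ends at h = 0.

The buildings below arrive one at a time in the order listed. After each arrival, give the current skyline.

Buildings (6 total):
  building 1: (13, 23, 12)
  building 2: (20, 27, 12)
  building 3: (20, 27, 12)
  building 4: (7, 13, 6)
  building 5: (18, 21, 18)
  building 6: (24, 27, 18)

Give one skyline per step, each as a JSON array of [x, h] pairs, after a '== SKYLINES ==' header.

== SKYLINES ==
[[13,12],[23,0]]
[[13,12],[27,0]]
[[13,12],[27,0]]
[[7,6],[13,12],[27,0]]
[[7,6],[13,12],[18,18],[21,12],[27,0]]
[[7,6],[13,12],[18,18],[21,12],[24,18],[27,0]]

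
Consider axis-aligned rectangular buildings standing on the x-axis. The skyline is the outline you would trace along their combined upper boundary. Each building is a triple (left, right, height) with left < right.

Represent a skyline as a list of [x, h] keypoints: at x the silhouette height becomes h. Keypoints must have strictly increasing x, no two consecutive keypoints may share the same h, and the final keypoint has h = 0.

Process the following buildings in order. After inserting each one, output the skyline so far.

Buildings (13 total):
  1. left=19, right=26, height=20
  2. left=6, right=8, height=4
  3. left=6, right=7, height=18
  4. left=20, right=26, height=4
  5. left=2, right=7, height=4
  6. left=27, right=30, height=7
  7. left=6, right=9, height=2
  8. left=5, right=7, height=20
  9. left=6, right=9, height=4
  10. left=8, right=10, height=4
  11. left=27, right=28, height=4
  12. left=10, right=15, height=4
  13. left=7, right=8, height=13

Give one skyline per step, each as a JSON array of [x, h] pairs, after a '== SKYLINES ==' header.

== SKYLINES ==
[[19,20],[26,0]]
[[6,4],[8,0],[19,20],[26,0]]
[[6,18],[7,4],[8,0],[19,20],[26,0]]
[[6,18],[7,4],[8,0],[19,20],[26,0]]
[[2,4],[6,18],[7,4],[8,0],[19,20],[26,0]]
[[2,4],[6,18],[7,4],[8,0],[19,20],[26,0],[27,7],[30,0]]
[[2,4],[6,18],[7,4],[8,2],[9,0],[19,20],[26,0],[27,7],[30,0]]
[[2,4],[5,20],[7,4],[8,2],[9,0],[19,20],[26,0],[27,7],[30,0]]
[[2,4],[5,20],[7,4],[9,0],[19,20],[26,0],[27,7],[30,0]]
[[2,4],[5,20],[7,4],[10,0],[19,20],[26,0],[27,7],[30,0]]
[[2,4],[5,20],[7,4],[10,0],[19,20],[26,0],[27,7],[30,0]]
[[2,4],[5,20],[7,4],[15,0],[19,20],[26,0],[27,7],[30,0]]
[[2,4],[5,20],[7,13],[8,4],[15,0],[19,20],[26,0],[27,7],[30,0]]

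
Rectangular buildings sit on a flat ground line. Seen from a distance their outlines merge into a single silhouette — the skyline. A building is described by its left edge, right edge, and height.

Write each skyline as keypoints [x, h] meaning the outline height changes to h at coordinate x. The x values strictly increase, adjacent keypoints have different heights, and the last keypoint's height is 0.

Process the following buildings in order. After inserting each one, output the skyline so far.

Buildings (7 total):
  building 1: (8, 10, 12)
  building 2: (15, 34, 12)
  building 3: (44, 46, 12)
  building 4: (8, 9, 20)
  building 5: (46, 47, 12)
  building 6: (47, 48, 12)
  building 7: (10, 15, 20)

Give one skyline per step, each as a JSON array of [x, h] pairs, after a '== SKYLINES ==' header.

== SKYLINES ==
[[8,12],[10,0]]
[[8,12],[10,0],[15,12],[34,0]]
[[8,12],[10,0],[15,12],[34,0],[44,12],[46,0]]
[[8,20],[9,12],[10,0],[15,12],[34,0],[44,12],[46,0]]
[[8,20],[9,12],[10,0],[15,12],[34,0],[44,12],[47,0]]
[[8,20],[9,12],[10,0],[15,12],[34,0],[44,12],[48,0]]
[[8,20],[9,12],[10,20],[15,12],[34,0],[44,12],[48,0]]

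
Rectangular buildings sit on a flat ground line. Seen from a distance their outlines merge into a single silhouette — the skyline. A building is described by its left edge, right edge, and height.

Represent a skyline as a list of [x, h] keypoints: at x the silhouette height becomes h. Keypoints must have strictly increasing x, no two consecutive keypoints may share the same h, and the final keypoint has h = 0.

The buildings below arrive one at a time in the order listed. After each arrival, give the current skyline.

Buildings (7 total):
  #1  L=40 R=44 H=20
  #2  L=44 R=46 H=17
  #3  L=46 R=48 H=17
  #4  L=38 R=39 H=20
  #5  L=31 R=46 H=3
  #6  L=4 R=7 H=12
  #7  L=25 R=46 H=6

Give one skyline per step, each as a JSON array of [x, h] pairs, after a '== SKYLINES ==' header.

== SKYLINES ==
[[40,20],[44,0]]
[[40,20],[44,17],[46,0]]
[[40,20],[44,17],[48,0]]
[[38,20],[39,0],[40,20],[44,17],[48,0]]
[[31,3],[38,20],[39,3],[40,20],[44,17],[48,0]]
[[4,12],[7,0],[31,3],[38,20],[39,3],[40,20],[44,17],[48,0]]
[[4,12],[7,0],[25,6],[38,20],[39,6],[40,20],[44,17],[48,0]]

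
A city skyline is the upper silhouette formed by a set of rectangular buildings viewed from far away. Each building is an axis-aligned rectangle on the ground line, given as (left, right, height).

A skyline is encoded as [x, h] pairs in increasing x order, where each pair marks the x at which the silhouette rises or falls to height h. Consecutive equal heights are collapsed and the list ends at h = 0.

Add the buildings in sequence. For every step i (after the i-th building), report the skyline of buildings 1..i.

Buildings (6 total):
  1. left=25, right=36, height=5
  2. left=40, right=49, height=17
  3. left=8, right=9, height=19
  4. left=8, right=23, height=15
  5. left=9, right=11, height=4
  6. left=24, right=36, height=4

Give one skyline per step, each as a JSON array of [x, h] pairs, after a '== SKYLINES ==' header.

== SKYLINES ==
[[25,5],[36,0]]
[[25,5],[36,0],[40,17],[49,0]]
[[8,19],[9,0],[25,5],[36,0],[40,17],[49,0]]
[[8,19],[9,15],[23,0],[25,5],[36,0],[40,17],[49,0]]
[[8,19],[9,15],[23,0],[25,5],[36,0],[40,17],[49,0]]
[[8,19],[9,15],[23,0],[24,4],[25,5],[36,0],[40,17],[49,0]]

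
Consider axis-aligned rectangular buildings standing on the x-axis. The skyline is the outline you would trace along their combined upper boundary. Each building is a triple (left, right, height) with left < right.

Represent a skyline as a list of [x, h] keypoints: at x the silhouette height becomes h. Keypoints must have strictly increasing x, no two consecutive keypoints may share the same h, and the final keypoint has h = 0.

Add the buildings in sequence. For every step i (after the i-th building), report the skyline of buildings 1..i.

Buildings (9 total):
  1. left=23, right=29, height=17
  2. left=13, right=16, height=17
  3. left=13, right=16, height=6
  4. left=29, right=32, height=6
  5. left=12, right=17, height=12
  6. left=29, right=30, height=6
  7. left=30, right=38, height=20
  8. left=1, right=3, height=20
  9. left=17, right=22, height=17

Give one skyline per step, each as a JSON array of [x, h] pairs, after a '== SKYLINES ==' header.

== SKYLINES ==
[[23,17],[29,0]]
[[13,17],[16,0],[23,17],[29,0]]
[[13,17],[16,0],[23,17],[29,0]]
[[13,17],[16,0],[23,17],[29,6],[32,0]]
[[12,12],[13,17],[16,12],[17,0],[23,17],[29,6],[32,0]]
[[12,12],[13,17],[16,12],[17,0],[23,17],[29,6],[32,0]]
[[12,12],[13,17],[16,12],[17,0],[23,17],[29,6],[30,20],[38,0]]
[[1,20],[3,0],[12,12],[13,17],[16,12],[17,0],[23,17],[29,6],[30,20],[38,0]]
[[1,20],[3,0],[12,12],[13,17],[16,12],[17,17],[22,0],[23,17],[29,6],[30,20],[38,0]]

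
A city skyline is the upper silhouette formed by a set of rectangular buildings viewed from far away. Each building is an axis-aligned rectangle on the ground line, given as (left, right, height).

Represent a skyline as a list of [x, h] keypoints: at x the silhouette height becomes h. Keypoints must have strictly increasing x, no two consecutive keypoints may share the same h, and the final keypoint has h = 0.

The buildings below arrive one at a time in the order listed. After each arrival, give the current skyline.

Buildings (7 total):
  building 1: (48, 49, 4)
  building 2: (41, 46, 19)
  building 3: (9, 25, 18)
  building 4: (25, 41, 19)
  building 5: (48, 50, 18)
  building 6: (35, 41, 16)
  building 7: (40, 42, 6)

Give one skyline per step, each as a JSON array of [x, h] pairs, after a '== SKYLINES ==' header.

== SKYLINES ==
[[48,4],[49,0]]
[[41,19],[46,0],[48,4],[49,0]]
[[9,18],[25,0],[41,19],[46,0],[48,4],[49,0]]
[[9,18],[25,19],[46,0],[48,4],[49,0]]
[[9,18],[25,19],[46,0],[48,18],[50,0]]
[[9,18],[25,19],[46,0],[48,18],[50,0]]
[[9,18],[25,19],[46,0],[48,18],[50,0]]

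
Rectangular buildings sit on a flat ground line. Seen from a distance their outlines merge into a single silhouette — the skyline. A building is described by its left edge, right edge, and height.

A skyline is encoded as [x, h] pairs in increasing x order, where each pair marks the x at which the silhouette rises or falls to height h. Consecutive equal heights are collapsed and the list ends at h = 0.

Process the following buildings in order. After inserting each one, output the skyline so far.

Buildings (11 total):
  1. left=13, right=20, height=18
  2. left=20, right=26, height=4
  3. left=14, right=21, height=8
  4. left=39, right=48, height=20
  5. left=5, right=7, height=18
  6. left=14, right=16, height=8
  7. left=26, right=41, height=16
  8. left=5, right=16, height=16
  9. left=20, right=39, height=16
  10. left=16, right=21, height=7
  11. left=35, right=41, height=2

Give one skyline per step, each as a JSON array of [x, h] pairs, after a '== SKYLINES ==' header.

== SKYLINES ==
[[13,18],[20,0]]
[[13,18],[20,4],[26,0]]
[[13,18],[20,8],[21,4],[26,0]]
[[13,18],[20,8],[21,4],[26,0],[39,20],[48,0]]
[[5,18],[7,0],[13,18],[20,8],[21,4],[26,0],[39,20],[48,0]]
[[5,18],[7,0],[13,18],[20,8],[21,4],[26,0],[39,20],[48,0]]
[[5,18],[7,0],[13,18],[20,8],[21,4],[26,16],[39,20],[48,0]]
[[5,18],[7,16],[13,18],[20,8],[21,4],[26,16],[39,20],[48,0]]
[[5,18],[7,16],[13,18],[20,16],[39,20],[48,0]]
[[5,18],[7,16],[13,18],[20,16],[39,20],[48,0]]
[[5,18],[7,16],[13,18],[20,16],[39,20],[48,0]]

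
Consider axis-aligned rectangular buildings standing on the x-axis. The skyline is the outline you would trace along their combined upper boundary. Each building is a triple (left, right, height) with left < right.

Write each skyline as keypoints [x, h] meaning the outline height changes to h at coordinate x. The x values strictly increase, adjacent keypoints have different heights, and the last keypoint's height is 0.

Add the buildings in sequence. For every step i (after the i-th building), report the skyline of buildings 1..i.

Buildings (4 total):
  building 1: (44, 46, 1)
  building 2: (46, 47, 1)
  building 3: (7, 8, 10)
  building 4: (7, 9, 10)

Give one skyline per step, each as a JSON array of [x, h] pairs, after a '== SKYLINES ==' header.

== SKYLINES ==
[[44,1],[46,0]]
[[44,1],[47,0]]
[[7,10],[8,0],[44,1],[47,0]]
[[7,10],[9,0],[44,1],[47,0]]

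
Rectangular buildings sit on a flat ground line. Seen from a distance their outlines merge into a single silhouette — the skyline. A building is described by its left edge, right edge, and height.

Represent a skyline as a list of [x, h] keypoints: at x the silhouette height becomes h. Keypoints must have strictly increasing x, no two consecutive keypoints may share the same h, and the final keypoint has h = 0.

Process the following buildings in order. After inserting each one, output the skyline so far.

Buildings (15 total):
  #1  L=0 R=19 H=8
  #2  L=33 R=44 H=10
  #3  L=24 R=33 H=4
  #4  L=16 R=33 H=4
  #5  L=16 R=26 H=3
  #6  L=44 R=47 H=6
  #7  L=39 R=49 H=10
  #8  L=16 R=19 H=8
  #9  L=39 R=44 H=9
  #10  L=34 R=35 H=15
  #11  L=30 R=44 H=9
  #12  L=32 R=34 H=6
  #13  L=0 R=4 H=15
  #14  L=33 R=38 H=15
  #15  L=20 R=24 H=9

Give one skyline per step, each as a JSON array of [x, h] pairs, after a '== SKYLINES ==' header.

== SKYLINES ==
[[0,8],[19,0]]
[[0,8],[19,0],[33,10],[44,0]]
[[0,8],[19,0],[24,4],[33,10],[44,0]]
[[0,8],[19,4],[33,10],[44,0]]
[[0,8],[19,4],[33,10],[44,0]]
[[0,8],[19,4],[33,10],[44,6],[47,0]]
[[0,8],[19,4],[33,10],[49,0]]
[[0,8],[19,4],[33,10],[49,0]]
[[0,8],[19,4],[33,10],[49,0]]
[[0,8],[19,4],[33,10],[34,15],[35,10],[49,0]]
[[0,8],[19,4],[30,9],[33,10],[34,15],[35,10],[49,0]]
[[0,8],[19,4],[30,9],[33,10],[34,15],[35,10],[49,0]]
[[0,15],[4,8],[19,4],[30,9],[33,10],[34,15],[35,10],[49,0]]
[[0,15],[4,8],[19,4],[30,9],[33,15],[38,10],[49,0]]
[[0,15],[4,8],[19,4],[20,9],[24,4],[30,9],[33,15],[38,10],[49,0]]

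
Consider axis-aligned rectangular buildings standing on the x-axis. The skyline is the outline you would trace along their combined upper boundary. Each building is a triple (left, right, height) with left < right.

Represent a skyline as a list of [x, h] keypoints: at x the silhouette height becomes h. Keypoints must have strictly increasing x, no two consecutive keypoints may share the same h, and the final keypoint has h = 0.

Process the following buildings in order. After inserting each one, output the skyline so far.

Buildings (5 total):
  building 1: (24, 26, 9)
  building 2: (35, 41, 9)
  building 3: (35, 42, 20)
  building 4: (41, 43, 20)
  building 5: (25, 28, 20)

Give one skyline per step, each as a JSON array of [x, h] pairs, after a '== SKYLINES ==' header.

== SKYLINES ==
[[24,9],[26,0]]
[[24,9],[26,0],[35,9],[41,0]]
[[24,9],[26,0],[35,20],[42,0]]
[[24,9],[26,0],[35,20],[43,0]]
[[24,9],[25,20],[28,0],[35,20],[43,0]]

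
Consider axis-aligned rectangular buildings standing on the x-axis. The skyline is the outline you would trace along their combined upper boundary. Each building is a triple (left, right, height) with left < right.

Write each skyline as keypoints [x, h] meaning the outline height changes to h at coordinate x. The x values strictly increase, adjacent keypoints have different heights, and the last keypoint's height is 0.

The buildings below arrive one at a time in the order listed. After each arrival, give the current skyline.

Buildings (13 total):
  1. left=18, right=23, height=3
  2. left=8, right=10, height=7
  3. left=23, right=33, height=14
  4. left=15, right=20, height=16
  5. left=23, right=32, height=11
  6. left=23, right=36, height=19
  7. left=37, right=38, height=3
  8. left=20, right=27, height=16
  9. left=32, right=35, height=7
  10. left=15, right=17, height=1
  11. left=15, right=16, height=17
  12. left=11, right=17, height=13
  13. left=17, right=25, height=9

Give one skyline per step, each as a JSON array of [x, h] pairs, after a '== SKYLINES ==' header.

== SKYLINES ==
[[18,3],[23,0]]
[[8,7],[10,0],[18,3],[23,0]]
[[8,7],[10,0],[18,3],[23,14],[33,0]]
[[8,7],[10,0],[15,16],[20,3],[23,14],[33,0]]
[[8,7],[10,0],[15,16],[20,3],[23,14],[33,0]]
[[8,7],[10,0],[15,16],[20,3],[23,19],[36,0]]
[[8,7],[10,0],[15,16],[20,3],[23,19],[36,0],[37,3],[38,0]]
[[8,7],[10,0],[15,16],[23,19],[36,0],[37,3],[38,0]]
[[8,7],[10,0],[15,16],[23,19],[36,0],[37,3],[38,0]]
[[8,7],[10,0],[15,16],[23,19],[36,0],[37,3],[38,0]]
[[8,7],[10,0],[15,17],[16,16],[23,19],[36,0],[37,3],[38,0]]
[[8,7],[10,0],[11,13],[15,17],[16,16],[23,19],[36,0],[37,3],[38,0]]
[[8,7],[10,0],[11,13],[15,17],[16,16],[23,19],[36,0],[37,3],[38,0]]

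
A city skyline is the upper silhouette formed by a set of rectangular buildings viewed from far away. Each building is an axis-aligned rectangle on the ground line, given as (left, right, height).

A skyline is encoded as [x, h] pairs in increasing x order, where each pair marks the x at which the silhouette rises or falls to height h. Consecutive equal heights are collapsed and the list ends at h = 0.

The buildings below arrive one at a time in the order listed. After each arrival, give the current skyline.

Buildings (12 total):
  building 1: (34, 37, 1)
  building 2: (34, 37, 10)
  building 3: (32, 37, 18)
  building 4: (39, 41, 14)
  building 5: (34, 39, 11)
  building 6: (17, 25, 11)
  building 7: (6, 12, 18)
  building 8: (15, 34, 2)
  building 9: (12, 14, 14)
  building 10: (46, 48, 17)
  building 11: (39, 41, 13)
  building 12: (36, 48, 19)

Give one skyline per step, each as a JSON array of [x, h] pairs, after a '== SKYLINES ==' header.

== SKYLINES ==
[[34,1],[37,0]]
[[34,10],[37,0]]
[[32,18],[37,0]]
[[32,18],[37,0],[39,14],[41,0]]
[[32,18],[37,11],[39,14],[41,0]]
[[17,11],[25,0],[32,18],[37,11],[39,14],[41,0]]
[[6,18],[12,0],[17,11],[25,0],[32,18],[37,11],[39,14],[41,0]]
[[6,18],[12,0],[15,2],[17,11],[25,2],[32,18],[37,11],[39,14],[41,0]]
[[6,18],[12,14],[14,0],[15,2],[17,11],[25,2],[32,18],[37,11],[39,14],[41,0]]
[[6,18],[12,14],[14,0],[15,2],[17,11],[25,2],[32,18],[37,11],[39,14],[41,0],[46,17],[48,0]]
[[6,18],[12,14],[14,0],[15,2],[17,11],[25,2],[32,18],[37,11],[39,14],[41,0],[46,17],[48,0]]
[[6,18],[12,14],[14,0],[15,2],[17,11],[25,2],[32,18],[36,19],[48,0]]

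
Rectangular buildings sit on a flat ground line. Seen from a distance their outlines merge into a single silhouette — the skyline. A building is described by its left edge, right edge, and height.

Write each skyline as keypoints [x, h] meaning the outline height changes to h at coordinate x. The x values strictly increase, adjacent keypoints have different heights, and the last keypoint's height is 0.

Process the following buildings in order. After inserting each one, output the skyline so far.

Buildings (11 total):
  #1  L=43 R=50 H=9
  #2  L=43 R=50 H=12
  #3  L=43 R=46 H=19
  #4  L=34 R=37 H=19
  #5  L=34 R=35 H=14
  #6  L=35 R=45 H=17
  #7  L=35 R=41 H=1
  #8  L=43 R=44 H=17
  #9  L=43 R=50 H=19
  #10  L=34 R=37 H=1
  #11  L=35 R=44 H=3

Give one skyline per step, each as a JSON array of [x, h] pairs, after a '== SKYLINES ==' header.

== SKYLINES ==
[[43,9],[50,0]]
[[43,12],[50,0]]
[[43,19],[46,12],[50,0]]
[[34,19],[37,0],[43,19],[46,12],[50,0]]
[[34,19],[37,0],[43,19],[46,12],[50,0]]
[[34,19],[37,17],[43,19],[46,12],[50,0]]
[[34,19],[37,17],[43,19],[46,12],[50,0]]
[[34,19],[37,17],[43,19],[46,12],[50,0]]
[[34,19],[37,17],[43,19],[50,0]]
[[34,19],[37,17],[43,19],[50,0]]
[[34,19],[37,17],[43,19],[50,0]]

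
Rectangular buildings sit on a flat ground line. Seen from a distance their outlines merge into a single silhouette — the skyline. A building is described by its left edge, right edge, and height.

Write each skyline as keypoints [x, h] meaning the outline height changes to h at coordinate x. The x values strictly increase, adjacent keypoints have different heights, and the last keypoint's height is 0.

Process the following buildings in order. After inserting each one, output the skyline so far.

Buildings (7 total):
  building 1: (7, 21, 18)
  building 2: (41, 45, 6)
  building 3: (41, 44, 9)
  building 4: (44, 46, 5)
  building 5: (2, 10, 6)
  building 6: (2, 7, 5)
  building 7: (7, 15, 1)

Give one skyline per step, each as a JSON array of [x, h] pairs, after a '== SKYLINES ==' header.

== SKYLINES ==
[[7,18],[21,0]]
[[7,18],[21,0],[41,6],[45,0]]
[[7,18],[21,0],[41,9],[44,6],[45,0]]
[[7,18],[21,0],[41,9],[44,6],[45,5],[46,0]]
[[2,6],[7,18],[21,0],[41,9],[44,6],[45,5],[46,0]]
[[2,6],[7,18],[21,0],[41,9],[44,6],[45,5],[46,0]]
[[2,6],[7,18],[21,0],[41,9],[44,6],[45,5],[46,0]]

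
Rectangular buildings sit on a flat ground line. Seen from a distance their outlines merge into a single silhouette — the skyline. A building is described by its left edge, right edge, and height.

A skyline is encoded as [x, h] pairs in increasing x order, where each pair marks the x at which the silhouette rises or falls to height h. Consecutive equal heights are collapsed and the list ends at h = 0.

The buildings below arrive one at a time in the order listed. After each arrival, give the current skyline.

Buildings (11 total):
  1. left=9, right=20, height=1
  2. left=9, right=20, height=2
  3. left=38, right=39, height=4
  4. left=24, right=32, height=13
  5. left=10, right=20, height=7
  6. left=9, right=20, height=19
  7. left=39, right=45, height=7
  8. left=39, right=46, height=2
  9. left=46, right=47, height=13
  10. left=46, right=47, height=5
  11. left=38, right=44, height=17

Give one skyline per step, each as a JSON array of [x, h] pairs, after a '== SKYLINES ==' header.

== SKYLINES ==
[[9,1],[20,0]]
[[9,2],[20,0]]
[[9,2],[20,0],[38,4],[39,0]]
[[9,2],[20,0],[24,13],[32,0],[38,4],[39,0]]
[[9,2],[10,7],[20,0],[24,13],[32,0],[38,4],[39,0]]
[[9,19],[20,0],[24,13],[32,0],[38,4],[39,0]]
[[9,19],[20,0],[24,13],[32,0],[38,4],[39,7],[45,0]]
[[9,19],[20,0],[24,13],[32,0],[38,4],[39,7],[45,2],[46,0]]
[[9,19],[20,0],[24,13],[32,0],[38,4],[39,7],[45,2],[46,13],[47,0]]
[[9,19],[20,0],[24,13],[32,0],[38,4],[39,7],[45,2],[46,13],[47,0]]
[[9,19],[20,0],[24,13],[32,0],[38,17],[44,7],[45,2],[46,13],[47,0]]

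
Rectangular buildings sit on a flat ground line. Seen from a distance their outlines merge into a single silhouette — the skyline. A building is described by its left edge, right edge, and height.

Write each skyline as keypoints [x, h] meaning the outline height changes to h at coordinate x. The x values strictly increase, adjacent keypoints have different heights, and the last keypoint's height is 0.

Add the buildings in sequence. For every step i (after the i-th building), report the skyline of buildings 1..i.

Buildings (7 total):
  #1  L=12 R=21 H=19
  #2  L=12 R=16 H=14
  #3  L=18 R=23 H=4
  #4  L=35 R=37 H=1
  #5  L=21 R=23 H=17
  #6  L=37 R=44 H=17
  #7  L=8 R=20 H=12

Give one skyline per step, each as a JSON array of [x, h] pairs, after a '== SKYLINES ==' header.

== SKYLINES ==
[[12,19],[21,0]]
[[12,19],[21,0]]
[[12,19],[21,4],[23,0]]
[[12,19],[21,4],[23,0],[35,1],[37,0]]
[[12,19],[21,17],[23,0],[35,1],[37,0]]
[[12,19],[21,17],[23,0],[35,1],[37,17],[44,0]]
[[8,12],[12,19],[21,17],[23,0],[35,1],[37,17],[44,0]]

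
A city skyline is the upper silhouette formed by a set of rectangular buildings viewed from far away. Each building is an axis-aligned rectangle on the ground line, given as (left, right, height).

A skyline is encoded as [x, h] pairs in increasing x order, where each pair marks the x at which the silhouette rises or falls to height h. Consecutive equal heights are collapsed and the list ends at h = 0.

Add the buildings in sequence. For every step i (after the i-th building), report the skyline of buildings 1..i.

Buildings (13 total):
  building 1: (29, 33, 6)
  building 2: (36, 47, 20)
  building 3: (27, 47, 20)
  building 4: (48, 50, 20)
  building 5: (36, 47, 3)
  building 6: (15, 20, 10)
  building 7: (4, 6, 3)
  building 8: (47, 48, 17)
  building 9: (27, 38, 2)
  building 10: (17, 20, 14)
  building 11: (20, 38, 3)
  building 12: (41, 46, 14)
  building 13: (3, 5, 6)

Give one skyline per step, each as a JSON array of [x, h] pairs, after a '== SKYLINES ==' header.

== SKYLINES ==
[[29,6],[33,0]]
[[29,6],[33,0],[36,20],[47,0]]
[[27,20],[47,0]]
[[27,20],[47,0],[48,20],[50,0]]
[[27,20],[47,0],[48,20],[50,0]]
[[15,10],[20,0],[27,20],[47,0],[48,20],[50,0]]
[[4,3],[6,0],[15,10],[20,0],[27,20],[47,0],[48,20],[50,0]]
[[4,3],[6,0],[15,10],[20,0],[27,20],[47,17],[48,20],[50,0]]
[[4,3],[6,0],[15,10],[20,0],[27,20],[47,17],[48,20],[50,0]]
[[4,3],[6,0],[15,10],[17,14],[20,0],[27,20],[47,17],[48,20],[50,0]]
[[4,3],[6,0],[15,10],[17,14],[20,3],[27,20],[47,17],[48,20],[50,0]]
[[4,3],[6,0],[15,10],[17,14],[20,3],[27,20],[47,17],[48,20],[50,0]]
[[3,6],[5,3],[6,0],[15,10],[17,14],[20,3],[27,20],[47,17],[48,20],[50,0]]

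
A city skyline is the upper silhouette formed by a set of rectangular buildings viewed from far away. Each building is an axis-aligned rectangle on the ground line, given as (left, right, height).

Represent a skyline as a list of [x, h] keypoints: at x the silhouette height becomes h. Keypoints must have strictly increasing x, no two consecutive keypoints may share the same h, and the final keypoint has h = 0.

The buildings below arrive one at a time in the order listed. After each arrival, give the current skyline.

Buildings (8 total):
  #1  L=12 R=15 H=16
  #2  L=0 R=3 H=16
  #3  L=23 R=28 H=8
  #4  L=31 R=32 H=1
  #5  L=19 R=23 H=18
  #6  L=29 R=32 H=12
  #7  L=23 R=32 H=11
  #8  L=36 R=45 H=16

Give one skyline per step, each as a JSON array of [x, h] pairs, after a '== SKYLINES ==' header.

== SKYLINES ==
[[12,16],[15,0]]
[[0,16],[3,0],[12,16],[15,0]]
[[0,16],[3,0],[12,16],[15,0],[23,8],[28,0]]
[[0,16],[3,0],[12,16],[15,0],[23,8],[28,0],[31,1],[32,0]]
[[0,16],[3,0],[12,16],[15,0],[19,18],[23,8],[28,0],[31,1],[32,0]]
[[0,16],[3,0],[12,16],[15,0],[19,18],[23,8],[28,0],[29,12],[32,0]]
[[0,16],[3,0],[12,16],[15,0],[19,18],[23,11],[29,12],[32,0]]
[[0,16],[3,0],[12,16],[15,0],[19,18],[23,11],[29,12],[32,0],[36,16],[45,0]]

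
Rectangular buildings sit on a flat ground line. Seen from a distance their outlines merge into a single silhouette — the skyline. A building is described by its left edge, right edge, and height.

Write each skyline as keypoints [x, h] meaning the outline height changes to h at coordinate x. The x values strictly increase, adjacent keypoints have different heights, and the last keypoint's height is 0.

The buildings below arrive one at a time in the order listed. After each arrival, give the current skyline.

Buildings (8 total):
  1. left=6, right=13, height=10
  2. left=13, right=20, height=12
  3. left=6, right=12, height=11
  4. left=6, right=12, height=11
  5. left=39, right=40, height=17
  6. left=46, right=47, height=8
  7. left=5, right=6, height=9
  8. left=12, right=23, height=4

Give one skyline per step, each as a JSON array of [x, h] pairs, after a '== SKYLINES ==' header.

== SKYLINES ==
[[6,10],[13,0]]
[[6,10],[13,12],[20,0]]
[[6,11],[12,10],[13,12],[20,0]]
[[6,11],[12,10],[13,12],[20,0]]
[[6,11],[12,10],[13,12],[20,0],[39,17],[40,0]]
[[6,11],[12,10],[13,12],[20,0],[39,17],[40,0],[46,8],[47,0]]
[[5,9],[6,11],[12,10],[13,12],[20,0],[39,17],[40,0],[46,8],[47,0]]
[[5,9],[6,11],[12,10],[13,12],[20,4],[23,0],[39,17],[40,0],[46,8],[47,0]]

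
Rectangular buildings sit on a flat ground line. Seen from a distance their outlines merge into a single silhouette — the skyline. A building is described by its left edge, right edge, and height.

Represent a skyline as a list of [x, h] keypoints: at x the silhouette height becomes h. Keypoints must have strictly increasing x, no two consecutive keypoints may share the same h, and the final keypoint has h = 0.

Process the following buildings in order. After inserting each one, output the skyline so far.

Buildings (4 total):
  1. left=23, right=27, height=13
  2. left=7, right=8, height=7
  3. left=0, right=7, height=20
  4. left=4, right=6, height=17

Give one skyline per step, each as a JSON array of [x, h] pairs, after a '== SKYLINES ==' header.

== SKYLINES ==
[[23,13],[27,0]]
[[7,7],[8,0],[23,13],[27,0]]
[[0,20],[7,7],[8,0],[23,13],[27,0]]
[[0,20],[7,7],[8,0],[23,13],[27,0]]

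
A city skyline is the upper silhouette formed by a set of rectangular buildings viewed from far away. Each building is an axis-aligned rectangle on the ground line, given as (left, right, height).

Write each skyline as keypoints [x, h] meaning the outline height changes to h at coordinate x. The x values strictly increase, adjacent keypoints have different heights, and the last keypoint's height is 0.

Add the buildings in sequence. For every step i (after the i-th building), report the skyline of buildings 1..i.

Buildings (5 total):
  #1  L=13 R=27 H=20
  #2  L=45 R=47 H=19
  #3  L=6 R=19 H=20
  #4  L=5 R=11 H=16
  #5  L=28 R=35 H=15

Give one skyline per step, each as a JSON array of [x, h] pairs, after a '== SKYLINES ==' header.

== SKYLINES ==
[[13,20],[27,0]]
[[13,20],[27,0],[45,19],[47,0]]
[[6,20],[27,0],[45,19],[47,0]]
[[5,16],[6,20],[27,0],[45,19],[47,0]]
[[5,16],[6,20],[27,0],[28,15],[35,0],[45,19],[47,0]]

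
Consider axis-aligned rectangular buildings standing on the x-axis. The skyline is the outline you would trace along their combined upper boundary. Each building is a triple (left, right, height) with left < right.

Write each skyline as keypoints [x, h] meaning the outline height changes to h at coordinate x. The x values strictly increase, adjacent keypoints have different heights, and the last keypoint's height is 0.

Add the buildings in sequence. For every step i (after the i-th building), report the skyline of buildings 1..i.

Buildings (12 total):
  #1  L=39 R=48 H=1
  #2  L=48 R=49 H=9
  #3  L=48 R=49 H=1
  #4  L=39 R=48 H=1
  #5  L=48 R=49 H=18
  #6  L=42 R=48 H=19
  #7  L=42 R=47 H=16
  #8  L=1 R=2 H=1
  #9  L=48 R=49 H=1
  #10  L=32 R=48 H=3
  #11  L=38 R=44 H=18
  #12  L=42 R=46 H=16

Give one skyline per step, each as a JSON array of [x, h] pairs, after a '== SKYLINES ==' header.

== SKYLINES ==
[[39,1],[48,0]]
[[39,1],[48,9],[49,0]]
[[39,1],[48,9],[49,0]]
[[39,1],[48,9],[49,0]]
[[39,1],[48,18],[49,0]]
[[39,1],[42,19],[48,18],[49,0]]
[[39,1],[42,19],[48,18],[49,0]]
[[1,1],[2,0],[39,1],[42,19],[48,18],[49,0]]
[[1,1],[2,0],[39,1],[42,19],[48,18],[49,0]]
[[1,1],[2,0],[32,3],[42,19],[48,18],[49,0]]
[[1,1],[2,0],[32,3],[38,18],[42,19],[48,18],[49,0]]
[[1,1],[2,0],[32,3],[38,18],[42,19],[48,18],[49,0]]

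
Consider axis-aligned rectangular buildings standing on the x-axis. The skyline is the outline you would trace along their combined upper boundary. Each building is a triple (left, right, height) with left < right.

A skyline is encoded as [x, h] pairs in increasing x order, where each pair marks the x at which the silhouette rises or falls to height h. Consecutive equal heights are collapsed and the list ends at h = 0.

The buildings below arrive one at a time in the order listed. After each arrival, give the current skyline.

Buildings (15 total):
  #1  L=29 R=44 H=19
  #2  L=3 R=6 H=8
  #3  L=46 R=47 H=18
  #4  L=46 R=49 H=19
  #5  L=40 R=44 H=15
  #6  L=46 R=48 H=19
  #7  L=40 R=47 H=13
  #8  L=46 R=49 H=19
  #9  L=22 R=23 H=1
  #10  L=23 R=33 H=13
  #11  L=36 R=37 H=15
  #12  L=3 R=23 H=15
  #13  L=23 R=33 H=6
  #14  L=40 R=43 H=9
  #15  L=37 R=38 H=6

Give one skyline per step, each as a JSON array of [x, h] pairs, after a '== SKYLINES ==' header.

== SKYLINES ==
[[29,19],[44,0]]
[[3,8],[6,0],[29,19],[44,0]]
[[3,8],[6,0],[29,19],[44,0],[46,18],[47,0]]
[[3,8],[6,0],[29,19],[44,0],[46,19],[49,0]]
[[3,8],[6,0],[29,19],[44,0],[46,19],[49,0]]
[[3,8],[6,0],[29,19],[44,0],[46,19],[49,0]]
[[3,8],[6,0],[29,19],[44,13],[46,19],[49,0]]
[[3,8],[6,0],[29,19],[44,13],[46,19],[49,0]]
[[3,8],[6,0],[22,1],[23,0],[29,19],[44,13],[46,19],[49,0]]
[[3,8],[6,0],[22,1],[23,13],[29,19],[44,13],[46,19],[49,0]]
[[3,8],[6,0],[22,1],[23,13],[29,19],[44,13],[46,19],[49,0]]
[[3,15],[23,13],[29,19],[44,13],[46,19],[49,0]]
[[3,15],[23,13],[29,19],[44,13],[46,19],[49,0]]
[[3,15],[23,13],[29,19],[44,13],[46,19],[49,0]]
[[3,15],[23,13],[29,19],[44,13],[46,19],[49,0]]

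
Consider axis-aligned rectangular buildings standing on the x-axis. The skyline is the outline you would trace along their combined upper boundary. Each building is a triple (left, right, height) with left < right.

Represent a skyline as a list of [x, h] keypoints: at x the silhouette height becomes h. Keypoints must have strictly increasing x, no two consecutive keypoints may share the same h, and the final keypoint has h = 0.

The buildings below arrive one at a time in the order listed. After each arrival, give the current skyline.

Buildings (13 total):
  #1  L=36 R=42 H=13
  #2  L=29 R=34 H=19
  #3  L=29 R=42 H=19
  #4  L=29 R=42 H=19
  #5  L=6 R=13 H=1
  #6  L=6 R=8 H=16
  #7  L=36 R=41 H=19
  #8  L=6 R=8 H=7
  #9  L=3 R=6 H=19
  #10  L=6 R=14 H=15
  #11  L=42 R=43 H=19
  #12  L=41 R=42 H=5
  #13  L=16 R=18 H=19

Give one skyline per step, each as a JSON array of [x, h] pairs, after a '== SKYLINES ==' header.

== SKYLINES ==
[[36,13],[42,0]]
[[29,19],[34,0],[36,13],[42,0]]
[[29,19],[42,0]]
[[29,19],[42,0]]
[[6,1],[13,0],[29,19],[42,0]]
[[6,16],[8,1],[13,0],[29,19],[42,0]]
[[6,16],[8,1],[13,0],[29,19],[42,0]]
[[6,16],[8,1],[13,0],[29,19],[42,0]]
[[3,19],[6,16],[8,1],[13,0],[29,19],[42,0]]
[[3,19],[6,16],[8,15],[14,0],[29,19],[42,0]]
[[3,19],[6,16],[8,15],[14,0],[29,19],[43,0]]
[[3,19],[6,16],[8,15],[14,0],[29,19],[43,0]]
[[3,19],[6,16],[8,15],[14,0],[16,19],[18,0],[29,19],[43,0]]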